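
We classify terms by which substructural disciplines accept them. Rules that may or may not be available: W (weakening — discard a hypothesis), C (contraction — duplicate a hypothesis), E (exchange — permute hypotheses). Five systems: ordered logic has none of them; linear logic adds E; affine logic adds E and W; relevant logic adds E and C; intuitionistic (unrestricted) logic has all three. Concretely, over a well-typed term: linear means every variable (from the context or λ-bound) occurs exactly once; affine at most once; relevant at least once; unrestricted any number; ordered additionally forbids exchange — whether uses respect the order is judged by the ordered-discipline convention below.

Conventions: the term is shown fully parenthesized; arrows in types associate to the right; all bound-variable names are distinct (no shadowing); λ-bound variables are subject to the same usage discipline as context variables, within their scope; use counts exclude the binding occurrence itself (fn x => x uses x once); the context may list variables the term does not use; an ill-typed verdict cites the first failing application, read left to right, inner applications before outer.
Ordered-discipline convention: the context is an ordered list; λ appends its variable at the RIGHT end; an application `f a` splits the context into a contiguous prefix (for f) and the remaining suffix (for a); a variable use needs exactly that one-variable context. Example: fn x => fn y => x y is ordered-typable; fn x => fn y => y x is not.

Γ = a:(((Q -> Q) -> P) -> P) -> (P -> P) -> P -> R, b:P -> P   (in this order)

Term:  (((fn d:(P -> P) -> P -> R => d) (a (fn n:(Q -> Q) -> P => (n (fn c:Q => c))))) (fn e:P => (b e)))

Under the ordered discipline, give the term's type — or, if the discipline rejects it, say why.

term : P -> R
use counts: a ×1, b ×1, d [bound] ×1, n [bound] ×1, c [bound] ×1, e [bound] ×1
use order (left to right): d, a, n, c, b, e
typing: the term checks, with type P -> R
all disciplines: ordered ✓, linear ✓, affine ✓, relevant ✓, unrestricted ✓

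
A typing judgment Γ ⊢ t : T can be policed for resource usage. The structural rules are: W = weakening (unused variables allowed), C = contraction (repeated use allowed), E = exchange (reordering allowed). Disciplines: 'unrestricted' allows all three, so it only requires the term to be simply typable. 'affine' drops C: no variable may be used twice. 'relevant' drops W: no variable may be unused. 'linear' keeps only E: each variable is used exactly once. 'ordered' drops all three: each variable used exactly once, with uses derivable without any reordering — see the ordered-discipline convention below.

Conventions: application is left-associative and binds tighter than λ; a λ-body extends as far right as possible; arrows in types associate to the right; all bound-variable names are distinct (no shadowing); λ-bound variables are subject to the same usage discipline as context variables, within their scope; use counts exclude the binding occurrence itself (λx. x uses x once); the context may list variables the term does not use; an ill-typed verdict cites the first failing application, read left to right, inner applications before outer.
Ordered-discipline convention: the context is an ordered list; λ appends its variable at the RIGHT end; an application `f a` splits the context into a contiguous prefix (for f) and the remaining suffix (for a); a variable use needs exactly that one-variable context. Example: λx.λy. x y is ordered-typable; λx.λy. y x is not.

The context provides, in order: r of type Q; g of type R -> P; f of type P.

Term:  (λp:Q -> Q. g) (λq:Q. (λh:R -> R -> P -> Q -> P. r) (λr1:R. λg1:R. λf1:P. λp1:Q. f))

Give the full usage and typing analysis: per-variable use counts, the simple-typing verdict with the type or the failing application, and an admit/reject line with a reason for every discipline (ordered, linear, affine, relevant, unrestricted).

counts: r: 1×; g: 1×; f: 1×; p (bound): 0×; q (bound): 0×; h (bound): 0×; r1 (bound): 0×; g1 (bound): 0×; f1 (bound): 0×; p1 (bound): 0×
order of uses: g, r, f
typing: well-typed — term : R -> P
ordered: ✗ — p, q, h, r1, g1, f1, p1 never used (weakening)
linear: ✗ — p, q, h, r1, g1, f1, p1 never used (weakening)
affine: ✓ — no duplicate uses among r, g, f, p, q, h, r1, g1, f1, p1
relevant: ✗ — p, q, h, r1, g1, f1, p1 never used (weakening)
unrestricted: ✓ — typability at R -> P is all that's needed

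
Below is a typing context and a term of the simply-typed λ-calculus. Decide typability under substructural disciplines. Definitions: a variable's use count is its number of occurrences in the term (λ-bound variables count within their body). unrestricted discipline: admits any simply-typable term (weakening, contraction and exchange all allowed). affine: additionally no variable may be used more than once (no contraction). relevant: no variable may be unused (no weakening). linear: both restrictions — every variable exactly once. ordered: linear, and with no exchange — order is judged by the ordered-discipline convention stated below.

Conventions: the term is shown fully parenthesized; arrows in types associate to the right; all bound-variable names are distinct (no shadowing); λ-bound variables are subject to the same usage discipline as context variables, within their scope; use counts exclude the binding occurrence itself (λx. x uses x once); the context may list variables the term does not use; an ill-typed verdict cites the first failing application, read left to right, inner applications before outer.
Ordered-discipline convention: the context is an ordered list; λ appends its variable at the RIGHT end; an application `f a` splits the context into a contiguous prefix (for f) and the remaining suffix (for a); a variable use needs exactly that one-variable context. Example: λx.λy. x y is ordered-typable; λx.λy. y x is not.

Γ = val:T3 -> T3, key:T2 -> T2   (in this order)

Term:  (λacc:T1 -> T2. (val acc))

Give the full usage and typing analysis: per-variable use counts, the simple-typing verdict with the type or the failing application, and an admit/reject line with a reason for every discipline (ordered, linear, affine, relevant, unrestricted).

counts: val ×1; key ×0; acc (bound) ×1
uses in reading order: val, acc
typing: ill-typed: an argument T1 -> T2 mismatches the expected T3
ordered: ✗, fails simple typing
linear: ✗, a type mismatch blocks all five
affine: ✗, the type mismatch rejects it
relevant: ✗, not simply typable
unrestricted: ✗, fails simple typing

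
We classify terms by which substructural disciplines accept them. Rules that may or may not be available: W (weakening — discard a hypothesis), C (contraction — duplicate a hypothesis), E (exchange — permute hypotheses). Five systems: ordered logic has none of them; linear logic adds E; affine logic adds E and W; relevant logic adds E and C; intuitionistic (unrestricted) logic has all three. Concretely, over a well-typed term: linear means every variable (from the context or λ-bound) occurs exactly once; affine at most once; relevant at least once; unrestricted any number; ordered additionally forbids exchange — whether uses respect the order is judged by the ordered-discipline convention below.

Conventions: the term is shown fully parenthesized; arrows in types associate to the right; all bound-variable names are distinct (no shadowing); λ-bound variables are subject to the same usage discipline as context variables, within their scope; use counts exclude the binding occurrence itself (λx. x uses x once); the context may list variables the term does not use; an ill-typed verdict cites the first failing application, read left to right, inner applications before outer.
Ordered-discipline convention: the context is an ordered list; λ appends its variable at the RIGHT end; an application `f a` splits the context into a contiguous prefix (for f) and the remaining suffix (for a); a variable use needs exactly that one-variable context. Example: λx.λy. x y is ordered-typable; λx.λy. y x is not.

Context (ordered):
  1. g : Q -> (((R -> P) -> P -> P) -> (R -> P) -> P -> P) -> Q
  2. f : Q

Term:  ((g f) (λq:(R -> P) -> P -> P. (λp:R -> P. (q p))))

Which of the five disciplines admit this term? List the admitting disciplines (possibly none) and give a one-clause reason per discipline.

admitted in: ordered, linear, affine, relevant, unrestricted
usage: g: 1×; f: 1×; q [bound]: 1×; p [bound]: 1×
uses in reading order: g, f, q, p
typing: ✓ — Q
ordered: ✓, one use each (g, f, q, p); ordered split holds
linear: ✓, g, f, q, p: one use apiece
affine: ✓, at most one use each (g, f, q, p)
relevant: ✓, g, f, q, p: all used, weakening unneeded
unrestricted: ✓, type-checks (Q) and nothing is barred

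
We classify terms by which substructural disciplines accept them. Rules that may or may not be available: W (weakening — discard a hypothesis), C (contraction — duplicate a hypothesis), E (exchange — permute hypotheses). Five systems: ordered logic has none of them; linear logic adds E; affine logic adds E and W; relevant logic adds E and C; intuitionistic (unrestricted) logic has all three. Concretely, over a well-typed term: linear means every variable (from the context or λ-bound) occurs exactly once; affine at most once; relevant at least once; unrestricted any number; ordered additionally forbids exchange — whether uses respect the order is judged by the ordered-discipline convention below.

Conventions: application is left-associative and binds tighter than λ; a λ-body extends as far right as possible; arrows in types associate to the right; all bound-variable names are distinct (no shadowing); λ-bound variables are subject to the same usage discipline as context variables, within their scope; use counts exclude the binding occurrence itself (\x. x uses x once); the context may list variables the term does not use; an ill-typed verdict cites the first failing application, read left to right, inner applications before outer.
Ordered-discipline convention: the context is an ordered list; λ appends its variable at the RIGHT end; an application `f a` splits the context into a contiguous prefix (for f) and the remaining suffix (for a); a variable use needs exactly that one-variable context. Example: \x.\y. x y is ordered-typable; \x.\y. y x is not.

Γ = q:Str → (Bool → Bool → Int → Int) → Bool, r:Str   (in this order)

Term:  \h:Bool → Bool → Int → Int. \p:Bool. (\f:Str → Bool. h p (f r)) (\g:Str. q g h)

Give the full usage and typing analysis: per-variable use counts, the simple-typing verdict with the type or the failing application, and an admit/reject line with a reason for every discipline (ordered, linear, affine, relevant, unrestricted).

counts: q: 1, r: 1, h (bound): 2, p (bound): 1, f (bound): 1, g (bound): 1
order of uses: h, p, f, r, q, g, h
typing: ✓ — (Bool → Bool → Int → Int) → Bool → Int → Int
ordered: ✗ — h ×2 used more than once (contraction)
linear: ✗ — h ×2 used more than once (contraction)
affine: ✗ — h ×2 used more than once (contraction)
relevant: ✓ — none of q, r, h, p, f, g goes unused
unrestricted: ✓ — type-checks ((Bool → Bool → Int → Int) → Bool → Int → Int) and nothing is barred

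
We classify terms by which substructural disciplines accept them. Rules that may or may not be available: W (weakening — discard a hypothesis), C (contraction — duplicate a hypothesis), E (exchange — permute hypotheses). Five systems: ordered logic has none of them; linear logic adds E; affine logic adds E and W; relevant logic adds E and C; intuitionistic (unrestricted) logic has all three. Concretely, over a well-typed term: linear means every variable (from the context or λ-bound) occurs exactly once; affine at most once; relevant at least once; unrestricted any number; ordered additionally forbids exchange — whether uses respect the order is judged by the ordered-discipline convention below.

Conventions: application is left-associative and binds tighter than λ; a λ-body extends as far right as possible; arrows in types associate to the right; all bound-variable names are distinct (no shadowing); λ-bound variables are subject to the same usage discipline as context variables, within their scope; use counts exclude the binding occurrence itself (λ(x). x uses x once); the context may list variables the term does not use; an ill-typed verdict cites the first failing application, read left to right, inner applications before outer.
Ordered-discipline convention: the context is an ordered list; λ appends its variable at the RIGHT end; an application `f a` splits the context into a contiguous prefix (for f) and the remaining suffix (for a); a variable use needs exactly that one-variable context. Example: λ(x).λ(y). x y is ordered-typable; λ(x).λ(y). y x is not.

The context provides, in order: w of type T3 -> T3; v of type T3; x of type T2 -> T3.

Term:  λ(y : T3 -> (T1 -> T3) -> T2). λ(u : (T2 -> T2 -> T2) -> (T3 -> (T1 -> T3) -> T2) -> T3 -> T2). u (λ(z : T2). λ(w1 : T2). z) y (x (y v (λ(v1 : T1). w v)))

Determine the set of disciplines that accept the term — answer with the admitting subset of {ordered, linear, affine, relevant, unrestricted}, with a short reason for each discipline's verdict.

admitting disciplines: unrestricted
usage: w: 1×; v: 2×; x: 1×; y (bound): 2×; u (bound): 1×; z (bound): 1×; w1 (bound): 0×; v1 (bound): 0×
left-to-right use order: u, z, y, x, y, v, w, v
typing: well-typed — term : (T3 -> (T1 -> T3) -> T2) -> ((T2 -> T2 -> T2) -> (T3 -> (T1 -> T3) -> T2) -> T3 -> T2) -> T2
ordered: ✗, repeated use of v ×2, y ×2; w1, v1 never used (weakening)
linear: ✗, repeated use of v ×2, y ×2; w1, v1 never used (weakening)
affine: ✗, repeated use of v ×2, y ×2
relevant: ✗, w1, v1 never used (weakening)
unrestricted: ✓, well-typed at (T3 -> (T1 -> T3) -> T2) -> ((T2 -> T2 -> T2) -> (T3 -> (T1 -> T3) -> T2) -> T3 -> T2) -> T2; no restrictions here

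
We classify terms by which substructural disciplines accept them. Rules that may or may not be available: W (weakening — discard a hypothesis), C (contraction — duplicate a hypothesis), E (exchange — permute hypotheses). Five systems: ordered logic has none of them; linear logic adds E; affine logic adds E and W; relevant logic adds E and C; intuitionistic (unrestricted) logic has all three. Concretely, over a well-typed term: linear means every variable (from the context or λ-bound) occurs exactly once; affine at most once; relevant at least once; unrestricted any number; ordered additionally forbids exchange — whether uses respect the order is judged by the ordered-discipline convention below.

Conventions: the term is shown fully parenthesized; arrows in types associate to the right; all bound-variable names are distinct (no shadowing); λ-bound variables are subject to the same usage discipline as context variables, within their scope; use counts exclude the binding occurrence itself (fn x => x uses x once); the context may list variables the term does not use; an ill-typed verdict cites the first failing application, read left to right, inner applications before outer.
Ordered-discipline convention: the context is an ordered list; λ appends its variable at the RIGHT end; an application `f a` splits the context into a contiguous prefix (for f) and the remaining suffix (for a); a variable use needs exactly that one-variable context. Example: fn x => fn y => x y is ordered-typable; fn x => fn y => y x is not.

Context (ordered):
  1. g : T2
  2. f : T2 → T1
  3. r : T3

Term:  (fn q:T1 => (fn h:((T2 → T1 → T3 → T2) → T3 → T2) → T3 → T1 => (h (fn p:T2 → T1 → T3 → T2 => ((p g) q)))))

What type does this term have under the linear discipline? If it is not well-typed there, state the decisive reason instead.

not well-typed under linear — f, r left unused
use counts: g=1; f=0; r=0; q (λ-bound)=1; h (λ-bound)=1; p (λ-bound)=1
uses in reading order: h, p, g, q
typing: ✓ — T1 → (((T2 → T1 → T3 → T2) → T3 → T2) → T3 → T1) → T3 → T1
summary: ordered ✗ · linear ✗ · affine ✓ · relevant ✗ · unrestricted ✓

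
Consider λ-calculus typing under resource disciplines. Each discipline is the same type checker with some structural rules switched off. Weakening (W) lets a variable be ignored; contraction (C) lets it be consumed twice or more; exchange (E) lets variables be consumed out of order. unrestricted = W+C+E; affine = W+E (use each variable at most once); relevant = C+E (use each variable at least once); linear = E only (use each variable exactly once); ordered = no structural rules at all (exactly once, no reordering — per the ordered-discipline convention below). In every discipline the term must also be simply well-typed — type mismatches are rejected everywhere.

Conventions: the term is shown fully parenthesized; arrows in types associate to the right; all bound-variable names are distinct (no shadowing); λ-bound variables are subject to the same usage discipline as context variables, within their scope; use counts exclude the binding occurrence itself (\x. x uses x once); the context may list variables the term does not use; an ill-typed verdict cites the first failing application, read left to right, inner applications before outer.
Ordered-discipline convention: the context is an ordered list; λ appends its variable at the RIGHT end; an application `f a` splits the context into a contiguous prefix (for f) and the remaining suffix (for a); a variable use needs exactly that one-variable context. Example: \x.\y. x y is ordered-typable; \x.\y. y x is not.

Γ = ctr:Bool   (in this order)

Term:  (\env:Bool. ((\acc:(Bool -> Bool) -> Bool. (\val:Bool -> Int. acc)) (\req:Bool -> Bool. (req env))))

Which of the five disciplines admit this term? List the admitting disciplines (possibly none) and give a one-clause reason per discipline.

accepted by: affine, unrestricted
use counts: ctr ×0; env [bound] ×1; acc [bound] ×1; val [bound] ×0; req [bound] ×1
left-to-right use order: acc, req, env
typing: well-typed at Bool -> (Bool -> Int) -> (Bool -> Bool) -> Bool
ordered ✗ (ctr, val left unused)
linear ✗ (ctr, val left unused)
affine ✓ (none of ctr, env, acc, val, req used more than once)
relevant ✗ (ctr, val left unused)
unrestricted ✓ (type-checks (Bool -> (Bool -> Int) -> (Bool -> Bool) -> Bool) and nothing is barred)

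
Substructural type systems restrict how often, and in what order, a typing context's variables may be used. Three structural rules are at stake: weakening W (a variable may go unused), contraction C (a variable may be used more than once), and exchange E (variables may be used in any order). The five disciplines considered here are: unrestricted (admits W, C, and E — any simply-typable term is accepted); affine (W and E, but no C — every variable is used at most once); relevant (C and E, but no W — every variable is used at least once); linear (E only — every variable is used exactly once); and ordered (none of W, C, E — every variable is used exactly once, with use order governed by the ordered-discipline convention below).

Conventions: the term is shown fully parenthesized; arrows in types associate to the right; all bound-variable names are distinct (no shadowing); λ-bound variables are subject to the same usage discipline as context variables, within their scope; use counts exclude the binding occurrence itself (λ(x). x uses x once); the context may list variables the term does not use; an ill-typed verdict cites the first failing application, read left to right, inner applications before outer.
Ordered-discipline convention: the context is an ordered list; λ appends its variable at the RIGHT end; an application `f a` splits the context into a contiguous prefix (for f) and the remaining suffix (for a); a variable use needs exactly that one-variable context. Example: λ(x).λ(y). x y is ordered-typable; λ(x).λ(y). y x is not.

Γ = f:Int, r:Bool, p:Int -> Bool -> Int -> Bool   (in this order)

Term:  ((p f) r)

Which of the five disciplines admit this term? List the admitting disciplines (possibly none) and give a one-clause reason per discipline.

admitting disciplines: linear, affine, relevant, unrestricted
usage: f ×1; r ×1; p ×1
left-to-right use order: p, f, r
typing: ✓ — Int -> Bool
ordered: ✗, needs exchange: uses follow p, f, r
linear: ✓, single use per variable (f, r, p)
affine: ✓, at most one use each (f, r, p)
relevant: ✓, at least one use each (f, r, p)
unrestricted: ✓, well-typed at Int -> Bool; no restrictions here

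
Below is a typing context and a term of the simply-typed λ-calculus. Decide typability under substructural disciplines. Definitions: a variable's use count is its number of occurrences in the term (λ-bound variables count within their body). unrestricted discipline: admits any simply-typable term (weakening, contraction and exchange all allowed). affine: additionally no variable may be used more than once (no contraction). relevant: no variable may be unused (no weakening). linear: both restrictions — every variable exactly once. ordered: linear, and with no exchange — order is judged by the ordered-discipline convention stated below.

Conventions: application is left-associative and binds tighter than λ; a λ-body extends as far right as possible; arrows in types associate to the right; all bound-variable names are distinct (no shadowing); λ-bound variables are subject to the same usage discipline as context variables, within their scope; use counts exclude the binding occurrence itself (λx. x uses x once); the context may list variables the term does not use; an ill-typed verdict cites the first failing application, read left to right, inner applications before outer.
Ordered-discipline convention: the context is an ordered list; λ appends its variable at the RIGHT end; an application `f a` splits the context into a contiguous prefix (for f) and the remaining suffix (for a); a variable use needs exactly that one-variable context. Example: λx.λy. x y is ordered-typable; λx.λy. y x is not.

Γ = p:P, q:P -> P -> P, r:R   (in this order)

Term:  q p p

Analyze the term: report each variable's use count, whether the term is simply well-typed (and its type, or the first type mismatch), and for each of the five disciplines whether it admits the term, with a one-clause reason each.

usage: p: 2, q: 1, r: 0
use order (left to right): q, p, p
typing: well-typed — term : P
ordered: ✗ — repeated use of p ×2; needs weakening: r unused
linear: ✗ — repeated use of p ×2; needs weakening: r unused
affine: ✗ — repeated use of p ×2
relevant: ✗ — needs weakening: r unused
unrestricted: ✓ — type-checks (P) and nothing is barred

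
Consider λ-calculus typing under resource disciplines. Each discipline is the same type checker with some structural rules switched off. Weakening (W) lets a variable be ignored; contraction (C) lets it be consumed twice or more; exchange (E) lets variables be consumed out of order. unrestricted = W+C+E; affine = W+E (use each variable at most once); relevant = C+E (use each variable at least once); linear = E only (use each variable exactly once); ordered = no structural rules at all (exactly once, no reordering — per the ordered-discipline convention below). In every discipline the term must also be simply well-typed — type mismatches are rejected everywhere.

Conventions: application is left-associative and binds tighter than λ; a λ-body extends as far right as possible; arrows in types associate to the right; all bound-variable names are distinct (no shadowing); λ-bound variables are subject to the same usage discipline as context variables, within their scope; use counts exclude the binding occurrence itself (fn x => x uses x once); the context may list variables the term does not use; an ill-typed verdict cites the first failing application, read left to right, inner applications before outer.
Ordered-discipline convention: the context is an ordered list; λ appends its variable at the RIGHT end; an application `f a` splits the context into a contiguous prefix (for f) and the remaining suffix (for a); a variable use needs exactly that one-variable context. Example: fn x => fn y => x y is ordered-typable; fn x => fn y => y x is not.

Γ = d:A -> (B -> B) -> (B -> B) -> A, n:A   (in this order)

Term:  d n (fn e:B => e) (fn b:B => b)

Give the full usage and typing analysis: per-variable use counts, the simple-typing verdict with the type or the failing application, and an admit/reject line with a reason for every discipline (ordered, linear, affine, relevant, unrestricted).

variable uses: d: 1×; n: 1×; e (bound): 1×; b (bound): 1×
uses in reading order: d, n, e, b
typing: ✓ — A
ordered ✓ (single-use (d, n, e, b), ordered derivation ok)
linear ✓ (d, n, e, b: one use apiece)
affine ✓ (no duplicate uses among d, n, e, b)
relevant ✓ (none of d, n, e, b goes unused)
unrestricted ✓ (type-checks (A) and nothing is barred)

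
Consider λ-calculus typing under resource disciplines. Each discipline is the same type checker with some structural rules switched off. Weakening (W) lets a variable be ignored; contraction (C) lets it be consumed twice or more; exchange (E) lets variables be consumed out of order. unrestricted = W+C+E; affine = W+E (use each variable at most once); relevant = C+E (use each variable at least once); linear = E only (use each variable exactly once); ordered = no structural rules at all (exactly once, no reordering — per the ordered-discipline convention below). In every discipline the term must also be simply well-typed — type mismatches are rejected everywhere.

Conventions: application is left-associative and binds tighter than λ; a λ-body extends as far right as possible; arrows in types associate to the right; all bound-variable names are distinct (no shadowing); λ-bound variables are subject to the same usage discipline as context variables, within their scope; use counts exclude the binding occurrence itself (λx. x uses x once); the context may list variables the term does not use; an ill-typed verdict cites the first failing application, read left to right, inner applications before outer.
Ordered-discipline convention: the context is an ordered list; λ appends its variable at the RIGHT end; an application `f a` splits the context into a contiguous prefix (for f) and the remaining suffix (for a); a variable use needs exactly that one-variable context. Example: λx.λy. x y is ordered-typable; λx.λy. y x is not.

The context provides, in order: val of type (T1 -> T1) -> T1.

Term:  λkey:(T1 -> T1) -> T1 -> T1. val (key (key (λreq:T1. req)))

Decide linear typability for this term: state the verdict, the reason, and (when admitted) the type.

no — needs contraction — key ×2
usage: val: 1×, key (bound): 2×, req (bound): 1×
use order (left to right): val, key, key, req
typing: well-typed — term : ((T1 -> T1) -> T1 -> T1) -> T1
across the five disciplines: ordered ✗ · linear ✗ · affine ✗ · relevant ✓ · unrestricted ✓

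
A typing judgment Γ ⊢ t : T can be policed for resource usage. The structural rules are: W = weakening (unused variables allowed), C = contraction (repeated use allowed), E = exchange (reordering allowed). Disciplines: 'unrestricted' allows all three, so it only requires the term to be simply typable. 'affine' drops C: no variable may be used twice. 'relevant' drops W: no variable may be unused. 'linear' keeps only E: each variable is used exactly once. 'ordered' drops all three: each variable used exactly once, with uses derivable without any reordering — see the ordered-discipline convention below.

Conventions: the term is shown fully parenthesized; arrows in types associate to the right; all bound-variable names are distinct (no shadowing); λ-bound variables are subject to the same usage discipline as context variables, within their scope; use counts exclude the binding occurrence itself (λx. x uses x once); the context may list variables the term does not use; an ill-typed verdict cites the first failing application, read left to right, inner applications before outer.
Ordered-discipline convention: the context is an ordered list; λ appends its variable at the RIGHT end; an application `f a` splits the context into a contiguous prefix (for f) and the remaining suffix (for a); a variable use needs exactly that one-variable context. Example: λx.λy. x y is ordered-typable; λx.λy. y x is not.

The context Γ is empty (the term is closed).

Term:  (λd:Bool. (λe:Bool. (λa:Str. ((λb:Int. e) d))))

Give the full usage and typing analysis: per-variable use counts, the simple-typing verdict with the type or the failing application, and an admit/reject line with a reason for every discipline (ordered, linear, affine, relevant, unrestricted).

usage: d (bound) ×1; e (bound) ×1; a (bound) ×0; b (bound) ×0
left-to-right use order: e, d
typing: ill-typed: a function awaiting Int gets Bool
ordered: ✗ — fails simple typing
linear: ✗ — a type mismatch blocks all five
affine: ✗ — the type mismatch rejects it
relevant: ✗ — not simply typable
unrestricted: ✗ — fails simple typing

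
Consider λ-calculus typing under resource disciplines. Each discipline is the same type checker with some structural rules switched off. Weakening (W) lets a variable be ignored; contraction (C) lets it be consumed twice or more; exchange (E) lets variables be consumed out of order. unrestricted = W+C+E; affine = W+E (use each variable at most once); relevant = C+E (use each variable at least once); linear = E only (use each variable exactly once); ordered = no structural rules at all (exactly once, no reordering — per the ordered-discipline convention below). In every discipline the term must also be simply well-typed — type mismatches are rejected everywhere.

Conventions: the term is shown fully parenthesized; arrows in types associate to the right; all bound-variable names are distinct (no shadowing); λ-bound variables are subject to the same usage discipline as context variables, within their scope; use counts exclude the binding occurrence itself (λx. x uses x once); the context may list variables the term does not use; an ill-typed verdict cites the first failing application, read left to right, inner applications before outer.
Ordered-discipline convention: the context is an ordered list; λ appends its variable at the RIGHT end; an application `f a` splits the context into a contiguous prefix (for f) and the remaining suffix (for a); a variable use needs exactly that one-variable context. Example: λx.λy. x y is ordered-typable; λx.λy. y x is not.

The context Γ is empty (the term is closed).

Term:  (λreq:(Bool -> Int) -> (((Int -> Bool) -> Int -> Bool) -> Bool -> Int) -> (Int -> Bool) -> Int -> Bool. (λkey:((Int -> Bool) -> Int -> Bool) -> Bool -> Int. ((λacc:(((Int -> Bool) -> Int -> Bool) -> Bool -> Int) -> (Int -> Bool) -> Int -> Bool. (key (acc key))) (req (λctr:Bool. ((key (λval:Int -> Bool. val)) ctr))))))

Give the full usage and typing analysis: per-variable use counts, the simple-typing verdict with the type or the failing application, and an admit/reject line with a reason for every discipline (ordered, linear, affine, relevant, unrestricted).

usage: req (bound)=1, key (bound)=3, acc (bound)=1, ctr (bound)=1, val (bound)=1
uses in reading order: key, acc, key, req, key, val, ctr
typing: the term checks, with type ((Bool -> Int) -> (((Int -> Bool) -> Int -> Bool) -> Bool -> Int) -> (Int -> Bool) -> Int -> Bool) -> (((Int -> Bool) -> Int -> Bool) -> Bool -> Int) -> Bool -> Int
ordered: ✗, key ×3 used more than once (contraction)
linear: ✗, key ×3 used more than once (contraction)
affine: ✗, key ×3 used more than once (contraction)
relevant: ✓, req, key, acc, ctr, val: all used, weakening unneeded
unrestricted: ✓, well-typed at ((Bool -> Int) -> (((Int -> Bool) -> Int -> Bool) -> Bool -> Int) -> (Int -> Bool) -> Int -> Bool) -> (((Int -> Bool) -> Int -> Bool) -> Bool -> Int) -> Bool -> Int; no restrictions here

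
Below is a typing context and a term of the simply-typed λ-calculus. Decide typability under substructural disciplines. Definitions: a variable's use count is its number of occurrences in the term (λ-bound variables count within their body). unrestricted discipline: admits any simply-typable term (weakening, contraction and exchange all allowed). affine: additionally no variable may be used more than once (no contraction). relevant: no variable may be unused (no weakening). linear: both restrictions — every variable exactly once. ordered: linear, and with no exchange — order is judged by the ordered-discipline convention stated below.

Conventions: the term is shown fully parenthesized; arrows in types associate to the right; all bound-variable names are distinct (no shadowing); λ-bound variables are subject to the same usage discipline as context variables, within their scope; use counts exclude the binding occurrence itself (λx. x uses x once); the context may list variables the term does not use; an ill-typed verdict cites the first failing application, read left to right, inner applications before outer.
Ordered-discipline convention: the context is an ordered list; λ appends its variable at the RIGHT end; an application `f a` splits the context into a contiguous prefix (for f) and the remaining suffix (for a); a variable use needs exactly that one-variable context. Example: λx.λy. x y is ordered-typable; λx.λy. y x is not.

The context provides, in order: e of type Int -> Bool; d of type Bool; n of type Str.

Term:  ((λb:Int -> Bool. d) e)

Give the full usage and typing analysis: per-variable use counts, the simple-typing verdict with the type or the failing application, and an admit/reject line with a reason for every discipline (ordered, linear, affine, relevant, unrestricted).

variable uses: e: 1×; d: 1×; n: 0×; b [bound]: 0×
uses in reading order: d, e
typing: the term checks, with type Bool
ordered: ✗ — n, b left unused
linear: ✗ — n, b left unused
affine: ✓ — no duplicate uses among e, d, n, b
relevant: ✗ — n, b left unused
unrestricted: ✓ — typability at Bool is all that's needed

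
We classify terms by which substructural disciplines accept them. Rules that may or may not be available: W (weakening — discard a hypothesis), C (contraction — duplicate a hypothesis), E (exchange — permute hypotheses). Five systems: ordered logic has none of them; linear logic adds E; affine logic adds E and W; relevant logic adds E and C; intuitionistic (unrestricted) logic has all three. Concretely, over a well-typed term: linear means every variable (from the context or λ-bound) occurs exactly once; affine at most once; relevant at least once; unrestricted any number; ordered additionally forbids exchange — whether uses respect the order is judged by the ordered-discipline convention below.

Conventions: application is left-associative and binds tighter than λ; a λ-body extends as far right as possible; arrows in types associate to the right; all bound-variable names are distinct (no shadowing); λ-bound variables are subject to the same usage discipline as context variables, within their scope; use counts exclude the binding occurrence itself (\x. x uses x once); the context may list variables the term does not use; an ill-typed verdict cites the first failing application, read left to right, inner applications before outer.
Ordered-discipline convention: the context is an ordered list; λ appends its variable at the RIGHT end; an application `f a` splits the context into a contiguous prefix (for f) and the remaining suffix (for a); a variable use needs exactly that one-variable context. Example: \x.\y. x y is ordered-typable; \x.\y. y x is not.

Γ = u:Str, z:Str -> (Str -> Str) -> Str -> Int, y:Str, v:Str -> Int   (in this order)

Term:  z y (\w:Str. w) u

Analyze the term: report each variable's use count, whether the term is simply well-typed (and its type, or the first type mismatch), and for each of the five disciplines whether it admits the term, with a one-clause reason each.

variable uses: u=1; z=1; y=1; v=0; w (λ-bound)=1
uses in reading order: z, y, w, u
typing: ✓ — Int
ordered ✗ (unused: v — weakening required)
linear ✗ (unused: v — weakening required)
affine ✓ (u, z, y, v, w: no repeats, contraction unneeded)
relevant ✗ (unused: v — weakening required)
unrestricted ✓ (type-checks (Int) and nothing is barred)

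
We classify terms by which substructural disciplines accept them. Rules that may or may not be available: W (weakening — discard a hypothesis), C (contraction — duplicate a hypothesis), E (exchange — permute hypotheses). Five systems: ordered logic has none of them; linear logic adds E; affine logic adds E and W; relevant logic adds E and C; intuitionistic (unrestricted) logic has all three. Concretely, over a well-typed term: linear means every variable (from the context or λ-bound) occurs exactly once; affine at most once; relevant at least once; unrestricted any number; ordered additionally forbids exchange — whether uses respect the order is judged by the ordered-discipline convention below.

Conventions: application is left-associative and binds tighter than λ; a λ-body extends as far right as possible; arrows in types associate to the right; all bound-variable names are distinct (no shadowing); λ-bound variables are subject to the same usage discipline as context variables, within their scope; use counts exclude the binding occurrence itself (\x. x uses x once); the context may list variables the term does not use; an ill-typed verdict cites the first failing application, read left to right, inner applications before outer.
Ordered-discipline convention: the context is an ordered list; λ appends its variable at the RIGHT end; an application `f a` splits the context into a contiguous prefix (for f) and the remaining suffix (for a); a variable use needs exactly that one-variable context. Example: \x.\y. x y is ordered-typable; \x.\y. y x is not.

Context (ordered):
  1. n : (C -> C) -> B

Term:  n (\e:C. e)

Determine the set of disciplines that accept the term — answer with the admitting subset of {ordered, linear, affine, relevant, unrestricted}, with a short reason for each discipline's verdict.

admitting disciplines: ordered, linear, affine, relevant, unrestricted
usage: n: 1×; e (bound): 1×
uses in reading order: n, e
typing: well-typed — term : B
ordered ✓ (one use each (n, e); ordered split holds)
linear ✓ (exactly-once usage across n, e)
affine ✓ (n, e: no repeats, contraction unneeded)
relevant ✓ (every one of n, e appears)
unrestricted ✓ (simply typable at B; W, C, E all held)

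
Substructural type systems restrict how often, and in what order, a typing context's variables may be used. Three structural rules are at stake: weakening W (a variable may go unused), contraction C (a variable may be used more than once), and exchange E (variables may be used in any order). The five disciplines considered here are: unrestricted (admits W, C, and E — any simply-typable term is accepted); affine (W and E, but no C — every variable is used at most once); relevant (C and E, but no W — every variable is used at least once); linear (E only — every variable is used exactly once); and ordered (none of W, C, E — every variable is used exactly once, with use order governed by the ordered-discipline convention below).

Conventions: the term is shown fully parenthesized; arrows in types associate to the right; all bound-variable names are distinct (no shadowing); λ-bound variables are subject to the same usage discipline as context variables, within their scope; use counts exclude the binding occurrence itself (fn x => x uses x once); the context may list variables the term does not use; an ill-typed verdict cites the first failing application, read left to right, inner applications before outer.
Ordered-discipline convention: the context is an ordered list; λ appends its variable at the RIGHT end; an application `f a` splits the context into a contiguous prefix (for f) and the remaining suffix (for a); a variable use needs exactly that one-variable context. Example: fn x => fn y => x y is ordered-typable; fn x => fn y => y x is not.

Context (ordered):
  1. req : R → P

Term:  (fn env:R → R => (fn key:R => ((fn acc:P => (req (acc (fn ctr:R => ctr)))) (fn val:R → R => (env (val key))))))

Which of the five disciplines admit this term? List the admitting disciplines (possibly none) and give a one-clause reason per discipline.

accepted by: none
use counts: req ×1, env [bound] ×1, key [bound] ×1, acc [bound] ×1, ctr [bound] ×1, val [bound] ×1
order of uses: req, acc, ctr, env, val, key
typing: ill-typed: applying a non-function (P)
ordered: ✗ — a type mismatch blocks all five
linear: ✗ — the type mismatch rejects it
affine: ✗ — not simply typable
relevant: ✗ — fails simple typing
unrestricted: ✗ — a type mismatch blocks all five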